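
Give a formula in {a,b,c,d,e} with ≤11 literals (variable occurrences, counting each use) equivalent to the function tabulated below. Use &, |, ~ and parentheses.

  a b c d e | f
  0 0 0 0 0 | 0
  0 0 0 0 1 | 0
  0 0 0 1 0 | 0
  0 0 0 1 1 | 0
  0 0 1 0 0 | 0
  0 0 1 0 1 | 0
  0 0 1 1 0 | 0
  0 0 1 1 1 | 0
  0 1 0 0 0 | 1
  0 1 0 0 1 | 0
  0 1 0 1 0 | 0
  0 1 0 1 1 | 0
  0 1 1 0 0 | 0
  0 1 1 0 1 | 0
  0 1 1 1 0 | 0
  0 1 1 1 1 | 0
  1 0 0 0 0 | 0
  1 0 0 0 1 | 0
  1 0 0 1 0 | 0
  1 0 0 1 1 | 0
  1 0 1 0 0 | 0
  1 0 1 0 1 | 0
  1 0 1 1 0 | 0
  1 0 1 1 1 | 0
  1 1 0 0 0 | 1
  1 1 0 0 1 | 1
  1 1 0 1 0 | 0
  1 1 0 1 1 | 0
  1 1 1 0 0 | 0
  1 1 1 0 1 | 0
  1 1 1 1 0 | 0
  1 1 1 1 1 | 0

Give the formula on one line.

  ~d = 11001100110011001100110011001100
  ~c = 11110000111100001111000011110000
  (b & ~c) = 00000000111100000000000011110000
  (b & a) = 00000000000000000000000011111111
  ~e = 10101010101010101010101010101010
  (~d & ~e) = 10001000100010001000100010001000
  (c | (~d & ~e)) = 10001111100011111000111110001111
  (~d & (c | (~d & ~e))) = 10001100100011001000110010001100
  ((b & a) | (~d & (c | (~d & ~e)))) = 10001100100011001000110011111111
  ((b & ~c) & ((b & a) | (~d & (c | (~d & ~e))))) = 00000000100000000000000011110000
  (~d & ((b & ~c) & ((b & a) | (~d & (c | (~d & ~e)))))) = 00000000100000000000000011000000

(~d & ((b & ~c) & ((b & a) | (~d & (c | (~d & ~e))))))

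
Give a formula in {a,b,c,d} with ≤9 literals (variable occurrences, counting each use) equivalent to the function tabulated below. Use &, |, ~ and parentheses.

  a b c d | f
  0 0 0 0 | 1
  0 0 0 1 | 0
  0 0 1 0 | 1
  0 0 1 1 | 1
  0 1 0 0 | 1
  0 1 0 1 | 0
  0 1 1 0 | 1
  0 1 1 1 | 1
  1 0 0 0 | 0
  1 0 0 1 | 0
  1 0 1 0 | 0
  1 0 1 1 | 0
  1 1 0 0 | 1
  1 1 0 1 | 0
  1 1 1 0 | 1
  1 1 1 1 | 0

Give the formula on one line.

  ~a = 1111111100000000
  (b | ~a) = 1111111100001111
  ~d = 1010101010101010
  (~a | ~d) = 1111111110101010
  ((~a | ~d) & c) = 0011001100100010
  (((~a | ~d) & c) | ~d) = 1011101110101010
  ((b | ~a) & (((~a | ~d) & c) | ~d)) = 1011101100001010

((b | ~a) & (((~a | ~d) & c) | ~d))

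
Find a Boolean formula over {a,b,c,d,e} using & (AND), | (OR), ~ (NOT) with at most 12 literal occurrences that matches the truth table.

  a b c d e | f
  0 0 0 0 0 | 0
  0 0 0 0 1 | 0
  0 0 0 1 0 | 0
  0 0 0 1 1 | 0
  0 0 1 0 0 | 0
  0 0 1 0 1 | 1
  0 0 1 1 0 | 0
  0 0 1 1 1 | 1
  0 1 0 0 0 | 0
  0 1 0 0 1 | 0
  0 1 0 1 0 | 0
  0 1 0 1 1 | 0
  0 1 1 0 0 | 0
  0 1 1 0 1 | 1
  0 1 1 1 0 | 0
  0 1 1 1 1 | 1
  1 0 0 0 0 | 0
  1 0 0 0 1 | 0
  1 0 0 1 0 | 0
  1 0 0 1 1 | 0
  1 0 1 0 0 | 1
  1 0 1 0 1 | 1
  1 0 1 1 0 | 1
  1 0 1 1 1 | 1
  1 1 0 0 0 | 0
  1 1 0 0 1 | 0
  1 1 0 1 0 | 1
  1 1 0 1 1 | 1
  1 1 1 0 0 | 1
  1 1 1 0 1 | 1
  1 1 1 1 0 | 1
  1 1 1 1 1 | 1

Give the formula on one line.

((a | e) & (c | ((b & (d | c)) & ((a & ~c) & d))))

  (a | e) = 01010101010101011111111111111111
  (d | c) = 00111111001111110011111100111111
  (b & (d | c)) = 00000000001111110000000000111111
  ~c = 11110000111100001111000011110000
  (a & ~c) = 00000000000000001111000011110000
  ((a & ~c) & d) = 00000000000000000011000000110000
  ((b & (d | c)) & ((a & ~c) & d)) = 00000000000000000000000000110000
  (c | ((b & (d | c)) & ((a & ~c) & d))) = 00001111000011110000111100111111
  ((a | e) & (c | ((b & (d | c)) & ((a & ~c) & d)))) = 00000101000001010000111100111111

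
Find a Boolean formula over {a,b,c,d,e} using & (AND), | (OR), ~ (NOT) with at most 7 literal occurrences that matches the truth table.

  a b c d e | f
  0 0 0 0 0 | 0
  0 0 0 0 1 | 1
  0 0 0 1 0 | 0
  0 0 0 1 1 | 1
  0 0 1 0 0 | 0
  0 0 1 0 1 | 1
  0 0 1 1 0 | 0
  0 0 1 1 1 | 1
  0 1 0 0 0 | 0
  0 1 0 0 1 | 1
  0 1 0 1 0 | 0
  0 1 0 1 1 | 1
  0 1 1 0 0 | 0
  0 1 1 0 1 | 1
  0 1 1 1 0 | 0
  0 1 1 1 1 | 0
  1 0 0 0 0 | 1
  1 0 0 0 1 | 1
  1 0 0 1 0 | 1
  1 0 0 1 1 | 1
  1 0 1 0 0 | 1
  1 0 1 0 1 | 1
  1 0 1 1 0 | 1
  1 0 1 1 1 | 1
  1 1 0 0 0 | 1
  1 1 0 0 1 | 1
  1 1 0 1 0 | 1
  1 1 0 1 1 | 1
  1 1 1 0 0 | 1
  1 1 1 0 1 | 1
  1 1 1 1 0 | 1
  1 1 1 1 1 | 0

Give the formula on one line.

  ~c = 11110000111100001111000011110000
  ~b = 11111111000000001111111100000000
  (~c | ~b) = 11111111111100001111111111110000
  ~d = 11001100110011001100110011001100
  ~e = 10101010101010101010101010101010
  (b & ~e) = 00000000101010100000000010101010
  (~d | (b & ~e)) = 11001100111011101100110011101110
  ((~c | ~b) | (~d | (b & ~e))) = 11111111111111101111111111111110
  (e | a) = 01010101010101011111111111111111
  (((~c | ~b) | (~d | (b & ~e))) & (e | a)) = 01010101010101001111111111111110

(((~c | ~b) | (~d | (b & ~e))) & (e | a))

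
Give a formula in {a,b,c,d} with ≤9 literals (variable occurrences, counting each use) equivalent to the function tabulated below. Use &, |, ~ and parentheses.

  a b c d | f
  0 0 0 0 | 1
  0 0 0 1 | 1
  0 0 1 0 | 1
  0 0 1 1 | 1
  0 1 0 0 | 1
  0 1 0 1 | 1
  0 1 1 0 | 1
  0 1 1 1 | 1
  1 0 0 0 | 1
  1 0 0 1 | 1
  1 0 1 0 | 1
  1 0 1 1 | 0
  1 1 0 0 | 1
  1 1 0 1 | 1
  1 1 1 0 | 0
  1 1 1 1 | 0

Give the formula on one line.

((((~d & ~a) | (~d & ~b)) | ~a) | (~a | ~c))

  ~d = 1010101010101010
  ~a = 1111111100000000
  (~d & ~a) = 1010101000000000
  ~b = 1111000011110000
  (~d & ~b) = 1010000010100000
  ((~d & ~a) | (~d & ~b)) = 1010101010100000
  (((~d & ~a) | (~d & ~b)) | ~a) = 1111111110100000
  ~c = 1100110011001100
  (~a | ~c) = 1111111111001100
  ((((~d & ~a) | (~d & ~b)) | ~a) | (~a | ~c)) = 1111111111101100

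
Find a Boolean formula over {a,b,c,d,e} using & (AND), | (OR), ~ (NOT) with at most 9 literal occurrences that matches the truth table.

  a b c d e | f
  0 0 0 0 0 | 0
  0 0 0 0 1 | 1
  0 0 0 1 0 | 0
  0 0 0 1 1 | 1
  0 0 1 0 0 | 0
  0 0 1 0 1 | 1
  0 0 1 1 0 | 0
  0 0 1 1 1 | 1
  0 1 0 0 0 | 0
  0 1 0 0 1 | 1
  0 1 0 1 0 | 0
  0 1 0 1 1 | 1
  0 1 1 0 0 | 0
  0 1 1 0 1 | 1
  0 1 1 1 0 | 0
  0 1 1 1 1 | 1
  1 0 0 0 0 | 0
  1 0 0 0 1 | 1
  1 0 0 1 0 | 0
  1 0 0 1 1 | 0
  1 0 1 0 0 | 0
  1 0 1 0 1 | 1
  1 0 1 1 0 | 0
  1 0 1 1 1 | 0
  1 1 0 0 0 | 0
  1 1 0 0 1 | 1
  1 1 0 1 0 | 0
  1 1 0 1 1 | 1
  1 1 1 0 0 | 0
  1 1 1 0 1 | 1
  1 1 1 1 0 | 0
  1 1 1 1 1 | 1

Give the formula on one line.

  ~d = 11001100110011001100110011001100
  ~b = 11111111000000001111111100000000
  (~d & ~b) = 11001100000000001100110000000000
  ~a = 11111111111111110000000000000000
  (~a & ~b) = 11111111000000000000000000000000
  ((~d & ~b) | (~a & ~b)) = 11111111000000001100110000000000
  (b | ((~d & ~b) | (~a & ~b))) = 11111111111111111100110011111111
  ((b | ((~d & ~b) | (~a & ~b))) & e) = 01010101010101010100010001010101

((b | ((~d & ~b) | (~a & ~b))) & e)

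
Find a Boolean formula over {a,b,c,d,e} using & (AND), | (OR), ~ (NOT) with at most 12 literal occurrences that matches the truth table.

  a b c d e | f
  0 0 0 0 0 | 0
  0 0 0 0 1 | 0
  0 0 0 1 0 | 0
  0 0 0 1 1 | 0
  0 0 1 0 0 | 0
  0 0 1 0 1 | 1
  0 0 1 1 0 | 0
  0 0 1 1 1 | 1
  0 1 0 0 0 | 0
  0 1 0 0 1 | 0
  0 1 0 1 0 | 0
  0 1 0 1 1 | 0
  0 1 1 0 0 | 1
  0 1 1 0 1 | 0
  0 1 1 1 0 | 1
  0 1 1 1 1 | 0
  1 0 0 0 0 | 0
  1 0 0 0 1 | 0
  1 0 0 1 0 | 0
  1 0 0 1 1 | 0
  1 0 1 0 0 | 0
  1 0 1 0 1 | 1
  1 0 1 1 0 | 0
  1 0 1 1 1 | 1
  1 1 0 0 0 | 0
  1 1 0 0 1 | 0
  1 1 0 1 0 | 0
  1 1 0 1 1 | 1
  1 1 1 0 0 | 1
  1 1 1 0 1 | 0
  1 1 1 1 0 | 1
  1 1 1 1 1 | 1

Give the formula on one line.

  (e | b) = 01010101111111110101010111111111
  ~e = 10101010101010101010101010101010
  (a & d) = 00000000000000000011001100110011
  (~e | (a & d)) = 10101010101010101011101110111011
  ~b = 11111111000000001111111100000000
  ((~e | (a & d)) | ~b) = 11111111101010101111111110111011
  (e & b) = 00000000010101010000000001010101
  (c | (e & b)) = 00001111010111110000111101011111
  (((~e | (a & d)) | ~b) & (c | (e & b))) = 00001111000010100000111100011011
  ((e | b) & (((~e | (a & d)) | ~b) & (c | (e & b)))) = 00000101000010100000010100011011

((e | b) & (((~e | (a & d)) | ~b) & (c | (e & b))))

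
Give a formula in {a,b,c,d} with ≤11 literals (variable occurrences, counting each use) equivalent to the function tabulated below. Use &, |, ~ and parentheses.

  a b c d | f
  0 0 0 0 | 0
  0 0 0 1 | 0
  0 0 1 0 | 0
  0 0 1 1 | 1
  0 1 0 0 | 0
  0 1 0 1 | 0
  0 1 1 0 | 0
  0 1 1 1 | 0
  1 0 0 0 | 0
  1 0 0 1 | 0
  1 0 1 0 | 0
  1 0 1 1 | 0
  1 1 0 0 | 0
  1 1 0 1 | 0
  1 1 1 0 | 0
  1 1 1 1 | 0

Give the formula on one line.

((((~a | c) & d) & ((c & d) | (~a & c))) & (~a & ~b))

  ~a = 1111111100000000
  (~a | c) = 1111111100110011
  ((~a | c) & d) = 0101010100010001
  (c & d) = 0001000100010001
  (~a & c) = 0011001100000000
  ((c & d) | (~a & c)) = 0011001100010001
  (((~a | c) & d) & ((c & d) | (~a & c))) = 0001000100010001
  ~b = 1111000011110000
  (~a & ~b) = 1111000000000000
  ((((~a | c) & d) & ((c & d) | (~a & c))) & (~a & ~b)) = 0001000000000000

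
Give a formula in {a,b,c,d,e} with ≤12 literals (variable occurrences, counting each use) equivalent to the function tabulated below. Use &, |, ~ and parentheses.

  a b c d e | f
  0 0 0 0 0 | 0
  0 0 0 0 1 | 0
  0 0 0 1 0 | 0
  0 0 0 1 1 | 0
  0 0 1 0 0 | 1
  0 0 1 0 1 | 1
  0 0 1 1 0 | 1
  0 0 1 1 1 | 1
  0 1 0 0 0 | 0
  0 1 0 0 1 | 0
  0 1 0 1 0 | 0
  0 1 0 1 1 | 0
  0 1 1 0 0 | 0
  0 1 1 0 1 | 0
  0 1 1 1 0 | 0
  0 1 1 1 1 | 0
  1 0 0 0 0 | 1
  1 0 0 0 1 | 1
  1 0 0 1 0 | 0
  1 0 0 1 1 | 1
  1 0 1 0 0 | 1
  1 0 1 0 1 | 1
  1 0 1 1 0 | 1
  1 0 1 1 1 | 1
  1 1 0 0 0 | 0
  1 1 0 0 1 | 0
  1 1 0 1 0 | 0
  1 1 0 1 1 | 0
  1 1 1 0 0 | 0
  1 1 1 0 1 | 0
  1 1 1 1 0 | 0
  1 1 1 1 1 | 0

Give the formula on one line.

  ~c = 11110000111100001111000011110000
  (b & ~c) = 00000000111100000000000011110000
  ~a = 11111111111111110000000000000000
  ((b & ~c) & ~a) = 00000000111100000000000000000000
  (c | ((b & ~c) & ~a)) = 00001111111111110000111100001111
  (e | ~a) = 11111111111111110101010101010101
  ~d = 11001100110011001100110011001100
  ((e | ~a) | ~d) = 11111111111111111101110111011101
  (a & ((e | ~a) | ~d)) = 00000000000000001101110111011101
  ((c | ((b & ~c) & ~a)) | (a & ((e | ~a) | ~d))) = 00001111111111111101111111011111
  ~b = 11111111000000001111111100000000
  (((c | ((b & ~c) & ~a)) | (a & ((e | ~a) | ~d))) & ~b) = 00001111000000001101111100000000

(((c | ((b & ~c) & ~a)) | (a & ((e | ~a) | ~d))) & ~b)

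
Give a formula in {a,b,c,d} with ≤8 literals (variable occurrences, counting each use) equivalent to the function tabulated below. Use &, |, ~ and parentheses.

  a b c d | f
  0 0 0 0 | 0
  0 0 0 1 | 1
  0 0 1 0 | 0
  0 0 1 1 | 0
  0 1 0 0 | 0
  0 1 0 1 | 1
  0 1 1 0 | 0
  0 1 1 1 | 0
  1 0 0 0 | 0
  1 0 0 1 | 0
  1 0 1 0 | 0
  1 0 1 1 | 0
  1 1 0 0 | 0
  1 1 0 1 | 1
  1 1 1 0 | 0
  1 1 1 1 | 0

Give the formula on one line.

(~c & ((c | d) & ((c | b) | (d & ~a))))

  ~c = 1100110011001100
  (c | d) = 0111011101110111
  (c | b) = 0011111100111111
  ~a = 1111111100000000
  (d & ~a) = 0101010100000000
  ((c | b) | (d & ~a)) = 0111111100111111
  ((c | d) & ((c | b) | (d & ~a))) = 0111011100110111
  (~c & ((c | d) & ((c | b) | (d & ~a)))) = 0100010000000100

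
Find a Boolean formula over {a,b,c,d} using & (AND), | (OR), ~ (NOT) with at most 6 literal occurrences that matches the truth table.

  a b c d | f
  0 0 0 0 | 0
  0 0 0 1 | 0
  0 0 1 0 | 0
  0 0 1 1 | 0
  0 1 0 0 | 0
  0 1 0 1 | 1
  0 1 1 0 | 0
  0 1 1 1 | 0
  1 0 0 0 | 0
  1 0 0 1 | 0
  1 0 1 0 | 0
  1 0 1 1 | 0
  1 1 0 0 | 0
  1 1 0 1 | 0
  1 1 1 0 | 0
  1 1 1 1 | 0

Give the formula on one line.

  ~c = 1100110011001100
  ~a = 1111111100000000
  ~b = 1111000011110000
  (~a | ~b) = 1111111111110000
  (~c & (~a | ~b)) = 1100110011000000
  (b | c) = 0011111100111111
  ((b | c) & d) = 0001010100010101
  ((~c & (~a | ~b)) & ((b | c) & d)) = 0000010000000000

((~c & (~a | ~b)) & ((b | c) & d))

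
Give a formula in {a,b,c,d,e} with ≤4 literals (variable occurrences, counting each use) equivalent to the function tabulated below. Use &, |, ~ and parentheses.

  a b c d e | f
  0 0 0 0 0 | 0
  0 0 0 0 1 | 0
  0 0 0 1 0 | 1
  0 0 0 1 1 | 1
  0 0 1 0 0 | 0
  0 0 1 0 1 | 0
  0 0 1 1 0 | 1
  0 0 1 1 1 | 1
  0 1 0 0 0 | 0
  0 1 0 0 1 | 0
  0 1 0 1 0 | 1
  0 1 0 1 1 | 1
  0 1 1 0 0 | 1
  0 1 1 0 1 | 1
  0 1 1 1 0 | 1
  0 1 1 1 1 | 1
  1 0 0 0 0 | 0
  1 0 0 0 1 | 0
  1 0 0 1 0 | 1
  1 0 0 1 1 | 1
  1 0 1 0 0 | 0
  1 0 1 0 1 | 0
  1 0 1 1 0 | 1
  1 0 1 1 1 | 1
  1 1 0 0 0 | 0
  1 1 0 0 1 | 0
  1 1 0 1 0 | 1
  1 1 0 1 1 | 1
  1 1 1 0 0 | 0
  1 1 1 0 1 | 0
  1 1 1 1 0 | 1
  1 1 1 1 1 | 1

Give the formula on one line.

  ~a = 11111111111111110000000000000000
  (~a & c) = 00001111000011110000000000000000
  (b & (~a & c)) = 00000000000011110000000000000000
  (d | (b & (~a & c))) = 00110011001111110011001100110011

(d | (b & (~a & c)))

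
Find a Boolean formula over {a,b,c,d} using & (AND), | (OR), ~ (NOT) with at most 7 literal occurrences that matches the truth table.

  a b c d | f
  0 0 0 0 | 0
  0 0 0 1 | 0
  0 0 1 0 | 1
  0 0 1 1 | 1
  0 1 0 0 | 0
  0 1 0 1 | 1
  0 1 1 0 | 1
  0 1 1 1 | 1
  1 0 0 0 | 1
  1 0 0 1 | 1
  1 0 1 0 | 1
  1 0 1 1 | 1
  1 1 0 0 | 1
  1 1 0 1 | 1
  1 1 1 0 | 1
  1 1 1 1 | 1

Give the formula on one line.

  (d & b) = 0000010100000101
  (a | c) = 0011001111111111
  ((d & b) | (a | c)) = 0011011111111111

((d & b) | (a | c))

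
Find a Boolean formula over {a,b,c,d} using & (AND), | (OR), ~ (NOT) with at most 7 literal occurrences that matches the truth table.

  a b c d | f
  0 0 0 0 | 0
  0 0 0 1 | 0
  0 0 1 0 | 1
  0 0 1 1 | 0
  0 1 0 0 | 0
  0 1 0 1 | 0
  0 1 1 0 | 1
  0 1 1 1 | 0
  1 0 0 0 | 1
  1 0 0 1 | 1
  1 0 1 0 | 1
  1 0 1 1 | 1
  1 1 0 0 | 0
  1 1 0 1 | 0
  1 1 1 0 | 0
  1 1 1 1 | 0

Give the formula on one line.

((a | (~d & c)) & (~b | ((~a & b) & c)))

  ~d = 1010101010101010
  (~d & c) = 0010001000100010
  (a | (~d & c)) = 0010001011111111
  ~b = 1111000011110000
  ~a = 1111111100000000
  (~a & b) = 0000111100000000
  ((~a & b) & c) = 0000001100000000
  (~b | ((~a & b) & c)) = 1111001111110000
  ((a | (~d & c)) & (~b | ((~a & b) & c))) = 0010001011110000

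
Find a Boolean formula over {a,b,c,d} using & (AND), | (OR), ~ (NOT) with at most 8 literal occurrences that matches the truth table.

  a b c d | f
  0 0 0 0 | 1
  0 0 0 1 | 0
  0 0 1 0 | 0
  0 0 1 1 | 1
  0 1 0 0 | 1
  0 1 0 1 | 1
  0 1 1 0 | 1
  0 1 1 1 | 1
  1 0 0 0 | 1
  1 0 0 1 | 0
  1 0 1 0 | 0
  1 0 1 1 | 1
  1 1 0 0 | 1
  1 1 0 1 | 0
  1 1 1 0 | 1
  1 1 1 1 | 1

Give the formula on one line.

  ~d = 1010101010101010
  (c | ~d) = 1011101110111011
  ~c = 1100110011001100
  (d | ~c) = 1101110111011101
  (b | (d | ~c)) = 1101111111011111
  ((c | ~d) & (b | (d | ~c))) = 1001101110011011
  ~a = 1111111100000000
  (b & ~a) = 0000111100000000
  (((c | ~d) & (b | (d | ~c))) | (b & ~a)) = 1001111110011011

(((c | ~d) & (b | (d | ~c))) | (b & ~a))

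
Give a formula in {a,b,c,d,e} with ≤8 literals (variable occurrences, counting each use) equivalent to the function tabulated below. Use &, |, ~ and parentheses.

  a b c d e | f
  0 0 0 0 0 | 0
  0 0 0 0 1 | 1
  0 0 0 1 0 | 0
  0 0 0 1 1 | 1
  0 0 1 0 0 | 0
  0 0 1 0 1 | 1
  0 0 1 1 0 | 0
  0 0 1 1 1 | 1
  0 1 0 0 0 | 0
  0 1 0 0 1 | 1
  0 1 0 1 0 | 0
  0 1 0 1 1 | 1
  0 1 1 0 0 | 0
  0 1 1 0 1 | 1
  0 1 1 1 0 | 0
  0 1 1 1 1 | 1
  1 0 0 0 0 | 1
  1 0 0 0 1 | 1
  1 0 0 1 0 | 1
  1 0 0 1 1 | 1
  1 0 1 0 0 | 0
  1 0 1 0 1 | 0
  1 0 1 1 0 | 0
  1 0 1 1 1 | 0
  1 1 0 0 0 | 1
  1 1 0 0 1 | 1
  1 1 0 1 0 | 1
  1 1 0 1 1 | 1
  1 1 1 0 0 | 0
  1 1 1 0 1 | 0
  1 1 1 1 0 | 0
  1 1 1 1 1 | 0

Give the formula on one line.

  (e & c) = 00000101000001010000010100000101
  (a | (e & c)) = 00000101000001011111111111111111
  ~c = 11110000111100001111000011110000
  ((a | (e & c)) & ~c) = 00000000000000001111000011110000
  ~a = 11111111111111110000000000000000
  (e & ~a) = 01010101010101010000000000000000
  (((a | (e & c)) & ~c) | (e & ~a)) = 01010101010101011111000011110000

(((a | (e & c)) & ~c) | (e & ~a))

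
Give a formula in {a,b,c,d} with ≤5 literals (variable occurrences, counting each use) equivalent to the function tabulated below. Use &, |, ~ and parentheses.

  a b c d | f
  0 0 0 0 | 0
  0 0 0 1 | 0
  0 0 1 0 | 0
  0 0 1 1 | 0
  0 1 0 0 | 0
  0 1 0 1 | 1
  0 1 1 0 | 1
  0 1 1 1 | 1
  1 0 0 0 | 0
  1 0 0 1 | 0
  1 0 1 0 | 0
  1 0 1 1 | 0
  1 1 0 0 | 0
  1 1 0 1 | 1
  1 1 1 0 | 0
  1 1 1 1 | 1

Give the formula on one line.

(b & (((~a | ~c) & c) | d))

  ~a = 1111111100000000
  ~c = 1100110011001100
  (~a | ~c) = 1111111111001100
  ((~a | ~c) & c) = 0011001100000000
  (((~a | ~c) & c) | d) = 0111011101010101
  (b & (((~a | ~c) & c) | d)) = 0000011100000101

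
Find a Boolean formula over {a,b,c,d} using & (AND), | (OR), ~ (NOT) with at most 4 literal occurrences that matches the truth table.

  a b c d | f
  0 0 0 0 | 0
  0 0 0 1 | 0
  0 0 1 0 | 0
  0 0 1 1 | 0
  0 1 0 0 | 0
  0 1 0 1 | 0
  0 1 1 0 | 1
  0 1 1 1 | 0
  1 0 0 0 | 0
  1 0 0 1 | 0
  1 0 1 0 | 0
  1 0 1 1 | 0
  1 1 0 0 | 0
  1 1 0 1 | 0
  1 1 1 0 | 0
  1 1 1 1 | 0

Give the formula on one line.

  (c & b) = 0000001100000011
  ~d = 1010101010101010
  ~a = 1111111100000000
  (~d & ~a) = 1010101000000000
  ((c & b) & (~d & ~a)) = 0000001000000000

((c & b) & (~d & ~a))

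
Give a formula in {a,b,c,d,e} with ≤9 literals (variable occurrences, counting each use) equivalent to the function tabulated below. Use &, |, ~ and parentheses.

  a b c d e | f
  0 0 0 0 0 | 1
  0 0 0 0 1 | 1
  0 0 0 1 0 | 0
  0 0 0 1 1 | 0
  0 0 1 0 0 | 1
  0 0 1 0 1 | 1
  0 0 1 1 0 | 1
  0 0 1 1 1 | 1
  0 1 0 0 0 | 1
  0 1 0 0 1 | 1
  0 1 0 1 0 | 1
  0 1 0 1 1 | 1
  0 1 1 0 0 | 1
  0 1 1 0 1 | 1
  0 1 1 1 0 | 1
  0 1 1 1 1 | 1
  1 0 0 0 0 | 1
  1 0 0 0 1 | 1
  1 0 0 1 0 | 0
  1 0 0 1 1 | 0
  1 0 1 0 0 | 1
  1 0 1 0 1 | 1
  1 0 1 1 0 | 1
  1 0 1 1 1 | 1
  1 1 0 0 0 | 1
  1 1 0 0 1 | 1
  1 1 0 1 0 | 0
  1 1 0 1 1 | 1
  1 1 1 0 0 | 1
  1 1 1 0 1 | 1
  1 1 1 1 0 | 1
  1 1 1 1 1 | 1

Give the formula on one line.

((c | ~d) | ((~a | ~c) & (b & ((e | ~a) & (~c | e)))))

  ~d = 11001100110011001100110011001100
  (c | ~d) = 11001111110011111100111111001111
  ~a = 11111111111111110000000000000000
  ~c = 11110000111100001111000011110000
  (~a | ~c) = 11111111111111111111000011110000
  (e | ~a) = 11111111111111110101010101010101
  (~c | e) = 11110101111101011111010111110101
  ((e | ~a) & (~c | e)) = 11110101111101010101010101010101
  (b & ((e | ~a) & (~c | e))) = 00000000111101010000000001010101
  ((~a | ~c) & (b & ((e | ~a) & (~c | e)))) = 00000000111101010000000001010000
  ((c | ~d) | ((~a | ~c) & (b & ((e | ~a) & (~c | e))))) = 11001111111111111100111111011111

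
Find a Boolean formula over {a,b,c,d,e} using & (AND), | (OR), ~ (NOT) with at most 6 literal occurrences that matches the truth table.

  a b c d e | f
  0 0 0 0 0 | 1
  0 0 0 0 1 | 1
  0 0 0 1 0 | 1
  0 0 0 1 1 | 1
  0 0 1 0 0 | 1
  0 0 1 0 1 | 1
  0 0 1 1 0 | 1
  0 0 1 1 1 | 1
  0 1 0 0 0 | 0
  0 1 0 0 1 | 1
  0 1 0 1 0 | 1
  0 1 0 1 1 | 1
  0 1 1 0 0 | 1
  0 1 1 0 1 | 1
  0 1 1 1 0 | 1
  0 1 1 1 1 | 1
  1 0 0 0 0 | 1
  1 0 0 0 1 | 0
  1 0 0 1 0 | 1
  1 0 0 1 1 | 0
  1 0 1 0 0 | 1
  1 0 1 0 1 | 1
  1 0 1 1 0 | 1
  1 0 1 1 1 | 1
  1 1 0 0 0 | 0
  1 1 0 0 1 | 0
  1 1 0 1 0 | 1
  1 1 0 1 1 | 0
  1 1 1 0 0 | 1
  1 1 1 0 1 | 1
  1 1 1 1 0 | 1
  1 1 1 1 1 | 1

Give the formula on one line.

(c | (((~b | d) & ~e) | (e & ~a)))

  ~b = 11111111000000001111111100000000
  (~b | d) = 11111111001100111111111100110011
  ~e = 10101010101010101010101010101010
  ((~b | d) & ~e) = 10101010001000101010101000100010
  ~a = 11111111111111110000000000000000
  (e & ~a) = 01010101010101010000000000000000
  (((~b | d) & ~e) | (e & ~a)) = 11111111011101111010101000100010
  (c | (((~b | d) & ~e) | (e & ~a))) = 11111111011111111010111100101111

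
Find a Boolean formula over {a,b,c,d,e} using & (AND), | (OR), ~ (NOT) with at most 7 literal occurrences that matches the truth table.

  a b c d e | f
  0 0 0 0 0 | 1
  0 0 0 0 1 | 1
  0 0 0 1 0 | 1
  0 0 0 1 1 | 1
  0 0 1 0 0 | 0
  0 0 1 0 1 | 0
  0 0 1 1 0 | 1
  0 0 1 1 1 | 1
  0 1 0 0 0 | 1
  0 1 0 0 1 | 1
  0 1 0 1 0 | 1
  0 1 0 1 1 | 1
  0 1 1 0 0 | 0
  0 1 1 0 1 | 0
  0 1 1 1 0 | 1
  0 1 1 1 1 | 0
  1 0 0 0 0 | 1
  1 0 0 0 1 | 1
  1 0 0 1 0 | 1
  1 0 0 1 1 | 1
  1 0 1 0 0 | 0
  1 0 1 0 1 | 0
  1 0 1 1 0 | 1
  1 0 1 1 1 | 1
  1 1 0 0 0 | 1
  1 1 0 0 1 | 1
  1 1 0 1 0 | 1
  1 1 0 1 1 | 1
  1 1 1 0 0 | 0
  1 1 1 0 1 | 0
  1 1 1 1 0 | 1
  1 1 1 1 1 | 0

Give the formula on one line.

((((~e | ~d) & d) | ~c) | ((d & ~b) | ~c))

  ~e = 10101010101010101010101010101010
  ~d = 11001100110011001100110011001100
  (~e | ~d) = 11101110111011101110111011101110
  ((~e | ~d) & d) = 00100010001000100010001000100010
  ~c = 11110000111100001111000011110000
  (((~e | ~d) & d) | ~c) = 11110010111100101111001011110010
  ~b = 11111111000000001111111100000000
  (d & ~b) = 00110011000000000011001100000000
  ((d & ~b) | ~c) = 11110011111100001111001111110000
  ((((~e | ~d) & d) | ~c) | ((d & ~b) | ~c)) = 11110011111100101111001111110010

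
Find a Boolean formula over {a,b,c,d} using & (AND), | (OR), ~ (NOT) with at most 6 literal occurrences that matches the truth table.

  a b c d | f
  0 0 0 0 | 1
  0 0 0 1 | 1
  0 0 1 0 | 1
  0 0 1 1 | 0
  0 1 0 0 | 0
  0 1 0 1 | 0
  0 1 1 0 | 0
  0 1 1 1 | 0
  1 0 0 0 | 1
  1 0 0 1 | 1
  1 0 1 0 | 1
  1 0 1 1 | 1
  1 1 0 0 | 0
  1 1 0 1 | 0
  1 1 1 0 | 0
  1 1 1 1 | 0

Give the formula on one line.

  ~c = 1100110011001100
  ~d = 1010101010101010
  (~d | a) = 1010101011111111
  (~c | (~d | a)) = 1110111011111111
  ~b = 1111000011110000
  ((~c | (~d | a)) & ~b) = 1110000011110000

((~c | (~d | a)) & ~b)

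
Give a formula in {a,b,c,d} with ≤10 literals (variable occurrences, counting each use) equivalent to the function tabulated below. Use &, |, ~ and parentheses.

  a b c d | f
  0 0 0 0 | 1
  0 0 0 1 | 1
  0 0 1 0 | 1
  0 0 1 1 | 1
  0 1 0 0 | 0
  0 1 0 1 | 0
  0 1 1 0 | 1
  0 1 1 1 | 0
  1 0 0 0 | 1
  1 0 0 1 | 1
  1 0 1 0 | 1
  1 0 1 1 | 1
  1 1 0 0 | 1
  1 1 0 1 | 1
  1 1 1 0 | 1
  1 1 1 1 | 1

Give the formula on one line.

((((b | ~d) & (~b | a)) | ~b) | (b & (~d & c)))

  ~d = 1010101010101010
  (b | ~d) = 1010111110101111
  ~b = 1111000011110000
  (~b | a) = 1111000011111111
  ((b | ~d) & (~b | a)) = 1010000010101111
  (((b | ~d) & (~b | a)) | ~b) = 1111000011111111
  (~d & c) = 0010001000100010
  (b & (~d & c)) = 0000001000000010
  ((((b | ~d) & (~b | a)) | ~b) | (b & (~d & c))) = 1111001011111111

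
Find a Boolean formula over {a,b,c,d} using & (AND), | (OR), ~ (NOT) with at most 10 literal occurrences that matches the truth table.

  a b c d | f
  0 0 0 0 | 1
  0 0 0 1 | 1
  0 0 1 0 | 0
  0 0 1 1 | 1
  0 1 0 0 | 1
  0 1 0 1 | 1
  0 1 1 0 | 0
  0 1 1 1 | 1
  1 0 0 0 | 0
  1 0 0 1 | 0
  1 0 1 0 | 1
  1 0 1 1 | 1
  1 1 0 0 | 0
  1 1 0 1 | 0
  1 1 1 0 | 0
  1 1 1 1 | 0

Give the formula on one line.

  ~a = 1111111100000000
  ~b = 1111000011110000
  (~a | ~b) = 1111111111110000
  ~c = 1100110011001100
  (~a & ~c) = 1100110000000000
  (d | a) = 0101010111111111
  (c | b) = 0011111100111111
  ((d | a) & (c | b)) = 0001010100111111
  ((~a & ~c) | ((d | a) & (c | b))) = 1101110100111111
  ((~a | ~b) & ((~a & ~c) | ((d | a) & (c | b)))) = 1101110100110000

((~a | ~b) & ((~a & ~c) | ((d | a) & (c | b))))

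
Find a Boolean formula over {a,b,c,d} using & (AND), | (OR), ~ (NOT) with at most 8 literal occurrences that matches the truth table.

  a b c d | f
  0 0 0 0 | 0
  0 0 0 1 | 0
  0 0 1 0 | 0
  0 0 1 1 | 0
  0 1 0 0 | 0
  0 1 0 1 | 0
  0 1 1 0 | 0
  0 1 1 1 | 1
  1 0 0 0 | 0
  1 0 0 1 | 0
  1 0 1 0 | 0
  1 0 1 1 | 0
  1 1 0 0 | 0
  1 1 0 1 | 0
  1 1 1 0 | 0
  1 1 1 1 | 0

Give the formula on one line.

  ~c = 1100110011001100
  (~c | d) = 1101110111011101
  (c & (~c | d)) = 0001000100010001
  ~a = 1111111100000000
  (~a & b) = 0000111100000000
  ~d = 1010101010101010
  ((~a & b) | ~d) = 1010111110101010
  ((c & (~c | d)) & ((~a & b) | ~d)) = 0000000100000000

((c & (~c | d)) & ((~a & b) | ~d))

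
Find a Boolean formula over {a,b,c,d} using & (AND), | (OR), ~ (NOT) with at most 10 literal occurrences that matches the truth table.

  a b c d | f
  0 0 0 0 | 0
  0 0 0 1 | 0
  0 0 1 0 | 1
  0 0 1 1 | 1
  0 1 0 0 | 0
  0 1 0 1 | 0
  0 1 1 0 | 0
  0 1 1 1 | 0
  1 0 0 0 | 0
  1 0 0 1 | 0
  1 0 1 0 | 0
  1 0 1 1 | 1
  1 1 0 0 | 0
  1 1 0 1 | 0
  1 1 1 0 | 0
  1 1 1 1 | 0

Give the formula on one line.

  ~b = 1111000011110000
  (~b & c) = 0011000000110000
  ~a = 1111111100000000
  ~d = 1010101010101010
  (~d & a) = 0000000010101010
  (c | d) = 0111011101110111
  ((~d & a) | (c | d)) = 0111011111111111
  (~a & ((~d & a) | (c | d))) = 0111011100000000
  ((~a & ((~d & a) | (c | d))) | d) = 0111011101010101
  ((~b & c) & ((~a & ((~d & a) | (c | d))) | d)) = 0011000000010000

((~b & c) & ((~a & ((~d & a) | (c | d))) | d))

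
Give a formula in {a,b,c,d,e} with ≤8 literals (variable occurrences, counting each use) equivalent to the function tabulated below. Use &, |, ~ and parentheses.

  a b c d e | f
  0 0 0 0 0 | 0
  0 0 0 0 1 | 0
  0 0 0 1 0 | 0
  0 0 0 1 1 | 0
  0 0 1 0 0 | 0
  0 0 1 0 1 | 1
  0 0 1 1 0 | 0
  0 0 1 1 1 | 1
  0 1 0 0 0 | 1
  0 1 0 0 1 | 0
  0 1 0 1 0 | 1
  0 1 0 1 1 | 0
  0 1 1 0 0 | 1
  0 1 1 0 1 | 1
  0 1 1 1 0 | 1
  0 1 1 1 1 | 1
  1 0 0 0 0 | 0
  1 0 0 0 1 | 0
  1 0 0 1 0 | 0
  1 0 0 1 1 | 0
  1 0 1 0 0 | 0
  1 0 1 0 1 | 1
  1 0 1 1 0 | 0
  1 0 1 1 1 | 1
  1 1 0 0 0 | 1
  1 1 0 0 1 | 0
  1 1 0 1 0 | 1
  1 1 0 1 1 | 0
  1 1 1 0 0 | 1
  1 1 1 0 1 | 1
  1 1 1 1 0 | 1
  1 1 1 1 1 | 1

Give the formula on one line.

((~e & b) | (c & (e | b)))

  ~e = 10101010101010101010101010101010
  (~e & b) = 00000000101010100000000010101010
  (e | b) = 01010101111111110101010111111111
  (c & (e | b)) = 00000101000011110000010100001111
  ((~e & b) | (c & (e | b))) = 00000101101011110000010110101111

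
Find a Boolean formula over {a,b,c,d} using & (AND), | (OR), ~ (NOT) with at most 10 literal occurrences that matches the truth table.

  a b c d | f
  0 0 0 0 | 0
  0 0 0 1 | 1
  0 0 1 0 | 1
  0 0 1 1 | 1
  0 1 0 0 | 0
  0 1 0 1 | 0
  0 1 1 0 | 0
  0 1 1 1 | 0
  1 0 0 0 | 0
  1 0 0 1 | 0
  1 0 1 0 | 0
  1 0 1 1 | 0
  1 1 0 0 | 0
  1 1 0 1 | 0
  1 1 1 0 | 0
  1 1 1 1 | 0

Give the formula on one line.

(~b & ((b | ~a) & ((c | d) & ((d | a) | ~b))))

  ~b = 1111000011110000
  ~a = 1111111100000000
  (b | ~a) = 1111111100001111
  (c | d) = 0111011101110111
  (d | a) = 0101010111111111
  ((d | a) | ~b) = 1111010111111111
  ((c | d) & ((d | a) | ~b)) = 0111010101110111
  ((b | ~a) & ((c | d) & ((d | a) | ~b))) = 0111010100000111
  (~b & ((b | ~a) & ((c | d) & ((d | a) | ~b)))) = 0111000000000000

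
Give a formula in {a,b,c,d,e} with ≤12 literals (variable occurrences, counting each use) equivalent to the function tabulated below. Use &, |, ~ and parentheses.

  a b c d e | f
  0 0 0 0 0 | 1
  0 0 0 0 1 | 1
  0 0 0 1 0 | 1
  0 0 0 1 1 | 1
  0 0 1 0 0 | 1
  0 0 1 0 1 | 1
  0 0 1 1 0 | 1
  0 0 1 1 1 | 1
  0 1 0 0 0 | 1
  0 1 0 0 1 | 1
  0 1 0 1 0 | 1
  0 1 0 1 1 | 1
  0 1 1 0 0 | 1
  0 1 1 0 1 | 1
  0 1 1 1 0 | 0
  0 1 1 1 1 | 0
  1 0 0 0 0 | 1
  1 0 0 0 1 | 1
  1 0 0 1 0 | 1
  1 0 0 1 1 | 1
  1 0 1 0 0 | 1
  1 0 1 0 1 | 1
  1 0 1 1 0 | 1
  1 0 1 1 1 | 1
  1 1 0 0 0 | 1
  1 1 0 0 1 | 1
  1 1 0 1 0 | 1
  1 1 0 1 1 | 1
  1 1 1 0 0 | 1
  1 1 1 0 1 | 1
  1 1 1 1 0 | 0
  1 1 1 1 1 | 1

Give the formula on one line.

  ~b = 11111111000000001111111100000000
  (e | ~b) = 11111111010101011111111101010101
  ((e | ~b) & d) = 00110011000100010011001100010001
  (~b | a) = 11111111000000001111111111111111
  (((e | ~b) & d) & (~b | a)) = 00110011000000000011001100010001
  ~d = 11001100110011001100110011001100
  ~c = 11110000111100001111000011110000
  (b & d) = 00000000001100110000000000110011
  (~c & (b & d)) = 00000000001100000000000000110000
  (~d | (~c & (b & d))) = 11001100111111001100110011111100
  ((((e | ~b) & d) & (~b | a)) | (~d | (~c & (b & d)))) = 11111111111111001111111111111101

((((e | ~b) & d) & (~b | a)) | (~d | (~c & (b & d))))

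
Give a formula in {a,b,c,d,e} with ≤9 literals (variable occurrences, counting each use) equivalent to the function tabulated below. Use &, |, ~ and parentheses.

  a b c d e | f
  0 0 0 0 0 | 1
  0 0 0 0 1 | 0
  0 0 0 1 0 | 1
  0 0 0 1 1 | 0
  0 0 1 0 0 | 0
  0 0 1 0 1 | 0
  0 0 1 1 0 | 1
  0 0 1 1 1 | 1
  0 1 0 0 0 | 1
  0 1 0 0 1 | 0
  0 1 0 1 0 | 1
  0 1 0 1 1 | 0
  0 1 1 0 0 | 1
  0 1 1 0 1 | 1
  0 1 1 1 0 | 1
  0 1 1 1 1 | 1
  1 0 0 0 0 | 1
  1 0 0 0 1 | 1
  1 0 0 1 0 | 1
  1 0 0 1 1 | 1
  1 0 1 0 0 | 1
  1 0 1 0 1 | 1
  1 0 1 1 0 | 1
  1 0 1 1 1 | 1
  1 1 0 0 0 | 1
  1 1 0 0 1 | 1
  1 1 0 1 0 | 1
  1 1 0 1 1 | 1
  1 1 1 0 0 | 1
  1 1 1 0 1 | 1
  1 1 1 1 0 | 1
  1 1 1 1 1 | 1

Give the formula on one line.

  ~e = 10101010101010101010101010101010
  (c | ~e) = 10101111101011111010111110101111
  ((c | ~e) | a) = 10101111101011111111111111111111
  ~c = 11110000111100001111000011110000
  (a | ~c) = 11110000111100001111111111111111
  ((a | ~c) | d) = 11110011111100111111111111111111
  (((a | ~c) | d) | b) = 11110011111111111111111111111111
  (((c | ~e) | a) & (((a | ~c) | d) | b)) = 10100011101011111111111111111111

(((c | ~e) | a) & (((a | ~c) | d) | b))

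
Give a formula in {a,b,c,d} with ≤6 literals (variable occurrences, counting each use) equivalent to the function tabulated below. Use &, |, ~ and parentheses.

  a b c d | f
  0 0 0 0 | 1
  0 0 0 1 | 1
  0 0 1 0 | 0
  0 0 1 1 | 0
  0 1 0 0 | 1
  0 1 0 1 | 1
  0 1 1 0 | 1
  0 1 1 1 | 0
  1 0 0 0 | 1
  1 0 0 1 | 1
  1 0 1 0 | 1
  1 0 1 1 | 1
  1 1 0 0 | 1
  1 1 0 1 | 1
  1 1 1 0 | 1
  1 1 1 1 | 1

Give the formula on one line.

(~c | (((~c | ~d) & b) | a))

  ~c = 1100110011001100
  ~d = 1010101010101010
  (~c | ~d) = 1110111011101110
  ((~c | ~d) & b) = 0000111000001110
  (((~c | ~d) & b) | a) = 0000111011111111
  (~c | (((~c | ~d) & b) | a)) = 1100111011111111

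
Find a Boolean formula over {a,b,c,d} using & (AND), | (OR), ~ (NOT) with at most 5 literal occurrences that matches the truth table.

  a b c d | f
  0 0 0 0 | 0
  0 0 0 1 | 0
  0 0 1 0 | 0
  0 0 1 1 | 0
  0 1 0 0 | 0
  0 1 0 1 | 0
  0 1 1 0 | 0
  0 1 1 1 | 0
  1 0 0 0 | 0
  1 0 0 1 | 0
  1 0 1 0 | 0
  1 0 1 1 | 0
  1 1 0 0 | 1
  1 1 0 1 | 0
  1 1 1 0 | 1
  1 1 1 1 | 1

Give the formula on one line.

  (b & a) = 0000000000001111
  ~d = 1010101010101010
  (c | ~d) = 1011101110111011
  ((b & a) & (c | ~d)) = 0000000000001011

((b & a) & (c | ~d))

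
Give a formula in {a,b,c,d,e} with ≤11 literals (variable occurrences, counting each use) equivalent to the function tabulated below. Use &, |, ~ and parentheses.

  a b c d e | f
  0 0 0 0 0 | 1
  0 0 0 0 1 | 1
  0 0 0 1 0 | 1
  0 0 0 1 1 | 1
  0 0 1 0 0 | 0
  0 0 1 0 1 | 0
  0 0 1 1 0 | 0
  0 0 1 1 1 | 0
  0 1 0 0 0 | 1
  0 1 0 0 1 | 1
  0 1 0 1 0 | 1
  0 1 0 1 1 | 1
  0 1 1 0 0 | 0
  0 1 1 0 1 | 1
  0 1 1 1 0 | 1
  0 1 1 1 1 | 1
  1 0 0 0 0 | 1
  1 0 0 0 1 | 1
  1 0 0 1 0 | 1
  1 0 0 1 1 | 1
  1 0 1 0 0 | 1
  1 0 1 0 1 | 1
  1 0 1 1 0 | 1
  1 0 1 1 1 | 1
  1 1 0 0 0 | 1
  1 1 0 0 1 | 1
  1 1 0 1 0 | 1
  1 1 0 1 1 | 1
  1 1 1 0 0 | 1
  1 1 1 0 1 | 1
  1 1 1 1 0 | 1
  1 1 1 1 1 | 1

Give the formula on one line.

  ~d = 11001100110011001100110011001100
  (e & ~d) = 01000100010001000100010001000100
  (b & (e & ~d)) = 00000000010001000000000001000100
  ~c = 11110000111100001111000011110000
  ~a = 11111111111111110000000000000000
  (~a & ~c) = 11110000111100000000000000000000
  (d | (~a & ~c)) = 11110011111100110011001100110011
  (b & (d | (~a & ~c))) = 00000000111100110000000000110011
  (a | (b & (d | (~a & ~c)))) = 00000000111100111111111111111111
  (~c | (a | (b & (d | (~a & ~c))))) = 11110000111100111111111111111111
  ((b & (e & ~d)) | (~c | (a | (b & (d | (~a & ~c)))))) = 11110000111101111111111111111111

((b & (e & ~d)) | (~c | (a | (b & (d | (~a & ~c))))))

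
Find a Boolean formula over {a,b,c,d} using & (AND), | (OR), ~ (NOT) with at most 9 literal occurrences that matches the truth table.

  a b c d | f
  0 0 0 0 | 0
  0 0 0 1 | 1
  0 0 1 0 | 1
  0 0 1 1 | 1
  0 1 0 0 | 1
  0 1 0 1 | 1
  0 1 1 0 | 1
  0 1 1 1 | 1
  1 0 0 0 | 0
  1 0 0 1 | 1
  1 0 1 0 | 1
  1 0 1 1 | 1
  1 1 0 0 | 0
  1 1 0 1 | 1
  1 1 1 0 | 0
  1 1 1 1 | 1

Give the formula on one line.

(((~b & c) | d) | ((b | ~d) & ((a & d) | (~a & b))))

  ~b = 1111000011110000
  (~b & c) = 0011000000110000
  ((~b & c) | d) = 0111010101110101
  ~d = 1010101010101010
  (b | ~d) = 1010111110101111
  (a & d) = 0000000001010101
  ~a = 1111111100000000
  (~a & b) = 0000111100000000
  ((a & d) | (~a & b)) = 0000111101010101
  ((b | ~d) & ((a & d) | (~a & b))) = 0000111100000101
  (((~b & c) | d) | ((b | ~d) & ((a & d) | (~a & b)))) = 0111111101110101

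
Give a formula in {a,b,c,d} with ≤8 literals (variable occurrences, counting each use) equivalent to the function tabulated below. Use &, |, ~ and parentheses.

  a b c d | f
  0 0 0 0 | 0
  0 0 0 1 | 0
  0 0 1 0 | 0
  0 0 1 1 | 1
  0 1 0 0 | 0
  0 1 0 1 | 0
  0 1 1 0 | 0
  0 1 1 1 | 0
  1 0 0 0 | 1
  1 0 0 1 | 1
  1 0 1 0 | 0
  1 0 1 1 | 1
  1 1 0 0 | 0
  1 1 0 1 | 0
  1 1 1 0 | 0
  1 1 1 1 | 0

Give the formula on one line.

  ~c = 1100110011001100
  (~c | d) = 1101110111011101
  ~b = 1111000011110000
  (c | a) = 0011001111111111
  (~b & (c | a)) = 0011000011110000
  ((~c | d) & (~b & (c | a))) = 0001000011010000

((~c | d) & (~b & (c | a)))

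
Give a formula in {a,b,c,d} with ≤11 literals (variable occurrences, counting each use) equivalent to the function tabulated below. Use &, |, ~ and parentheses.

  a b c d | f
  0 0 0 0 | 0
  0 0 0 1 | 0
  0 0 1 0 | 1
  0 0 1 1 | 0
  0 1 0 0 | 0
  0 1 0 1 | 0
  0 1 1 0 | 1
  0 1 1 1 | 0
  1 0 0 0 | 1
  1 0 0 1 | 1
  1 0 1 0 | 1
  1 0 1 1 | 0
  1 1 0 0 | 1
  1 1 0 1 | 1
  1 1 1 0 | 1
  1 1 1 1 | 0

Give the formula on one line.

  ~b = 1111000011110000
  ~c = 1100110011001100
  (~b | ~c) = 1111110011111100
  ((~b | ~c) & a) = 0000000011111100
  (((~b | ~c) & a) & ~c) = 0000000011001100
  ~d = 1010101010101010
  (a & ~b) = 0000000011110000
  (~d & (a & ~b)) = 0000000010100000
  (~d & c) = 0010001000100010
  ((~d & (a & ~b)) | (~d & c)) = 0010001010100010
  ((((~b | ~c) & a) & ~c) | ((~d & (a & ~b)) | (~d & c))) = 0010001011101110

((((~b | ~c) & a) & ~c) | ((~d & (a & ~b)) | (~d & c)))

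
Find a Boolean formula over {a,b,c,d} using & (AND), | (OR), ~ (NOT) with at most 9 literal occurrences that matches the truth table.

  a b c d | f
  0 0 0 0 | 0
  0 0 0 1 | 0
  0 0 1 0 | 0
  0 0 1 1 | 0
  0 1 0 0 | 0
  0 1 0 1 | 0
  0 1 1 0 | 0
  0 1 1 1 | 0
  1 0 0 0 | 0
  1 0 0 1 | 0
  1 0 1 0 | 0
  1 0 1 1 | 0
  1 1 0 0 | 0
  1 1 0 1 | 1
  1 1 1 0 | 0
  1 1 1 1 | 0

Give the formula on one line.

  (b & a) = 0000000000001111
  ~c = 1100110011001100
  (~c & d) = 0100010001000100
  (b & (~c & d)) = 0000010000000100
  ~a = 1111111100000000
  (b & ~a) = 0000111100000000
  ((b & (~c & d)) | (b & ~a)) = 0000111100000100
  (d & ((b & (~c & d)) | (b & ~a))) = 0000010100000100
  ((b & a) & (d & ((b & (~c & d)) | (b & ~a)))) = 0000000000000100

((b & a) & (d & ((b & (~c & d)) | (b & ~a))))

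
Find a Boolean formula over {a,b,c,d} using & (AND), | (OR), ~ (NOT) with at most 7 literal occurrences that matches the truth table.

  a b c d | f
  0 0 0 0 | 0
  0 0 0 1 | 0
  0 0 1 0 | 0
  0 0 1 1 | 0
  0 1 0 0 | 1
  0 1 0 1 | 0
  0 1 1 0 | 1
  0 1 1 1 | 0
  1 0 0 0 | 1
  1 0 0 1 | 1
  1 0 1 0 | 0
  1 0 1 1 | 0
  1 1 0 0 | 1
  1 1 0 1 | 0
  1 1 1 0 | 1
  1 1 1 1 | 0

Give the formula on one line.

  ~b = 1111000011110000
  ~c = 1100110011001100
  (~b & ~c) = 1100000011000000
  ((~b & ~c) & a) = 0000000011000000
  ~d = 1010101010101010
  (b & ~d) = 0000101000001010
  (((~b & ~c) & a) | (b & ~d)) = 0000101011001010

(((~b & ~c) & a) | (b & ~d))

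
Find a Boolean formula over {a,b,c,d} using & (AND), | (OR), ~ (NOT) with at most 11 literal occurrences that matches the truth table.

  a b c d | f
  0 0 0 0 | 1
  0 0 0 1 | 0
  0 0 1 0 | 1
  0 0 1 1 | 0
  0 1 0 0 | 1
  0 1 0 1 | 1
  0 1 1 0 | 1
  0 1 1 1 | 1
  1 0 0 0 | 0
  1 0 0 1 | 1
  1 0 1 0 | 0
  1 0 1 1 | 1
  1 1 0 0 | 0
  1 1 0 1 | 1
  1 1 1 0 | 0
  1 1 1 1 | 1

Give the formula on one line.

(((b | a) & d) | (((a | (b & (~a & ~d))) | ~d) & ~a))

  (b | a) = 0000111111111111
  ((b | a) & d) = 0000010101010101
  ~a = 1111111100000000
  ~d = 1010101010101010
  (~a & ~d) = 1010101000000000
  (b & (~a & ~d)) = 0000101000000000
  (a | (b & (~a & ~d))) = 0000101011111111
  ((a | (b & (~a & ~d))) | ~d) = 1010101011111111
  (((a | (b & (~a & ~d))) | ~d) & ~a) = 1010101000000000
  (((b | a) & d) | (((a | (b & (~a & ~d))) | ~d) & ~a)) = 1010111101010101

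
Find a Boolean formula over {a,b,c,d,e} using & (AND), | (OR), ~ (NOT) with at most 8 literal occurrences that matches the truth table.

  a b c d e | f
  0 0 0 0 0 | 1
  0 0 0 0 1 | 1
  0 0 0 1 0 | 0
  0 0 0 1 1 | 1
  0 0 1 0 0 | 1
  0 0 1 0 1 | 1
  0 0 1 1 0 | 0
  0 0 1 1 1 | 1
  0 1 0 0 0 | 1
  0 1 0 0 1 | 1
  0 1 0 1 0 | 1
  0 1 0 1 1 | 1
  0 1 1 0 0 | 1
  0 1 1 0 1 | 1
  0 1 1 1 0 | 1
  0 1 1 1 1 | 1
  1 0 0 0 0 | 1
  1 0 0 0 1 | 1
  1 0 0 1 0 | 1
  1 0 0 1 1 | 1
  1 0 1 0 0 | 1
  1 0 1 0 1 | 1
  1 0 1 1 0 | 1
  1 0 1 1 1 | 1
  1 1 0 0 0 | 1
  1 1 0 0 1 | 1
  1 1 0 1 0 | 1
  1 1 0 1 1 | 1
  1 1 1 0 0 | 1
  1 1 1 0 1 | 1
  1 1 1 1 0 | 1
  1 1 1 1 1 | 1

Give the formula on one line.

((b | (e | a)) | (~a & (e | ~d)))

  (e | a) = 01010101010101011111111111111111
  (b | (e | a)) = 01010101111111111111111111111111
  ~a = 11111111111111110000000000000000
  ~d = 11001100110011001100110011001100
  (e | ~d) = 11011101110111011101110111011101
  (~a & (e | ~d)) = 11011101110111010000000000000000
  ((b | (e | a)) | (~a & (e | ~d))) = 11011101111111111111111111111111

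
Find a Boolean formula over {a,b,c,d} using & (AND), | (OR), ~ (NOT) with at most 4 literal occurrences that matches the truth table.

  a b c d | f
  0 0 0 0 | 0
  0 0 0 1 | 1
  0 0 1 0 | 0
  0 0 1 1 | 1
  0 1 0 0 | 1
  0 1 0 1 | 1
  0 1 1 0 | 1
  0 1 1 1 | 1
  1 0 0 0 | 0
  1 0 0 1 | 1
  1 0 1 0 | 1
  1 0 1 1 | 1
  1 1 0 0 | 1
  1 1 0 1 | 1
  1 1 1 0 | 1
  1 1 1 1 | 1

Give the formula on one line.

((b | d) | (c & a))

  (b | d) = 0101111101011111
  (c & a) = 0000000000110011
  ((b | d) | (c & a)) = 0101111101111111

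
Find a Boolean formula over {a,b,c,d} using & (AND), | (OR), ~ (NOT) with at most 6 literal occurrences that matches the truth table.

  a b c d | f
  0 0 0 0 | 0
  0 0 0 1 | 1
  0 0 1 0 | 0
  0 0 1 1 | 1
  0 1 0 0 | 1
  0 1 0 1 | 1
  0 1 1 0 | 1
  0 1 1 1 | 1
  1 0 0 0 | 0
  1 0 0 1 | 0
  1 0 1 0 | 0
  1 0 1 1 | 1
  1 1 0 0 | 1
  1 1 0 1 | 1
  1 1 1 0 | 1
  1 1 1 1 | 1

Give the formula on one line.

  (b | c) = 0011111100111111
  ((b | c) & d) = 0001010100010101
  ~a = 1111111100000000
  (~a & d) = 0101010100000000
  ((~a & d) | b) = 0101111100001111
  (((b | c) & d) | ((~a & d) | b)) = 0101111100011111

(((b | c) & d) | ((~a & d) | b))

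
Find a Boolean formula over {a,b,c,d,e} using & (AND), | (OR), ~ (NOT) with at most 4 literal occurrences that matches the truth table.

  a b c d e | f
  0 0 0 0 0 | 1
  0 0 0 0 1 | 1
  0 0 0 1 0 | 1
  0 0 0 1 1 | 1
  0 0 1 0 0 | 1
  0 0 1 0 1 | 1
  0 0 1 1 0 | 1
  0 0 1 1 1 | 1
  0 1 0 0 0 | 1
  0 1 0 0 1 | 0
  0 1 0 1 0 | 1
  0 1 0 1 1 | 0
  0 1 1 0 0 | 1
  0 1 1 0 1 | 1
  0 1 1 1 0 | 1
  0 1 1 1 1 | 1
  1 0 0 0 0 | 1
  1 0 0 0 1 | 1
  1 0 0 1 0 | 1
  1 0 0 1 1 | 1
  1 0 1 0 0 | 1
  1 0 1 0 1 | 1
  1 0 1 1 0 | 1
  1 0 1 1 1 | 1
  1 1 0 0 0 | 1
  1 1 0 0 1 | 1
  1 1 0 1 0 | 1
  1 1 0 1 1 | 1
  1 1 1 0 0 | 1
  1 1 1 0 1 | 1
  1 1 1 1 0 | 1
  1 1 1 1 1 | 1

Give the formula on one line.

(~e | ((c | ~b) | a))

  ~e = 10101010101010101010101010101010
  ~b = 11111111000000001111111100000000
  (c | ~b) = 11111111000011111111111100001111
  ((c | ~b) | a) = 11111111000011111111111111111111
  (~e | ((c | ~b) | a)) = 11111111101011111111111111111111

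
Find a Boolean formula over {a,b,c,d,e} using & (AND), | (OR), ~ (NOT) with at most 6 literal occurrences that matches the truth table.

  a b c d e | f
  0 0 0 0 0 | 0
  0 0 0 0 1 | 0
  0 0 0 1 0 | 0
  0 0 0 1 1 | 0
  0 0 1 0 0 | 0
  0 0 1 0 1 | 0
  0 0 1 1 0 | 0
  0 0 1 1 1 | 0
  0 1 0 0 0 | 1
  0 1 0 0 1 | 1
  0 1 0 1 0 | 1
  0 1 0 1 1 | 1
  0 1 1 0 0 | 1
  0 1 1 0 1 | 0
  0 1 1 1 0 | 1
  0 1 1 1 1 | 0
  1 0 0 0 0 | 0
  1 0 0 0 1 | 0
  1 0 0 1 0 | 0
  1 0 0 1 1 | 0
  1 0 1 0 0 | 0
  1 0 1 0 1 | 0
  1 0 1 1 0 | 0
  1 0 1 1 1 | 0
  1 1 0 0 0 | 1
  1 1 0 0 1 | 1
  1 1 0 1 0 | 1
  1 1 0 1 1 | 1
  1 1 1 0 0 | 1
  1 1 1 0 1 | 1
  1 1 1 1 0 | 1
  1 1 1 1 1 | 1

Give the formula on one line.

((~c | (a | ~e)) & b)

  ~c = 11110000111100001111000011110000
  ~e = 10101010101010101010101010101010
  (a | ~e) = 10101010101010101111111111111111
  (~c | (a | ~e)) = 11111010111110101111111111111111
  ((~c | (a | ~e)) & b) = 00000000111110100000000011111111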